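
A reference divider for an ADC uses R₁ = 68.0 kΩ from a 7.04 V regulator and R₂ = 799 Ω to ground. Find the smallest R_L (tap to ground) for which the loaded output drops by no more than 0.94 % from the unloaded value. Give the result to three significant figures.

Output resistance R_th = R₁‖R₂ = (68000 × 799)/68800 = 789.7 Ω.
The fractional drop is R_th/(R_th + R_L); requiring this ≤ 0.00940 gives R_L ≥ R_th(1/0.00940 − 1) = 789.7 × 105.4 = 83.2 kΩ.

R_L(min) ≈ 83.2 kΩ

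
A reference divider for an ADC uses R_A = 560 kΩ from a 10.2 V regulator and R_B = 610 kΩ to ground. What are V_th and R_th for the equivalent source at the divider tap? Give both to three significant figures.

V_th = 5.32 V, R_th = 292 kΩ

V_th is the open-circuit tap voltage: 10.2 × 610/(560 + 610) = 5.32 V.
With the supply zeroed, R_A and R_B appear in parallel from the tap: R_th = R_A‖R_B = (560 × 610)/1170 = 292 kΩ.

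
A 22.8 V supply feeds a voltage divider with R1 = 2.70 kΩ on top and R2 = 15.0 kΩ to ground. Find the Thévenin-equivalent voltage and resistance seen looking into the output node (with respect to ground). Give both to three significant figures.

V_th = 19.3 V, R_th = 2.29 kΩ

V_th is the open-circuit tap voltage: 22.8 × 15.0/(2.70 + 15.0) = 19.3 V.
With the supply zeroed, R1 and R2 appear in parallel from the tap: R_th = R1‖R2 = (2.70 × 15.0)/17.70 = 2.29 kΩ.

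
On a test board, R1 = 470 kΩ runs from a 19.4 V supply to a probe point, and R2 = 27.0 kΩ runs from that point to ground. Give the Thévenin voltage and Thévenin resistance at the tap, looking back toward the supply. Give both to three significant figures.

V_th = 1.05 V, R_th = 25.5 kΩ

V_th is the open-circuit tap voltage: 19.4 × 27.0/(470 + 27.0) = 1.05 V.
With the supply zeroed, R1 and R2 appear in parallel from the tap: R_th = R1‖R2 = (470 × 27.0)/497.0 = 25.5 kΩ.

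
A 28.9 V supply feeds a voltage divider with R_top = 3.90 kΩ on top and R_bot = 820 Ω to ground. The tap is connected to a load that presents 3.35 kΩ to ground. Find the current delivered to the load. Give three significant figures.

I_L ≈ 1.25 mA

R_bot‖R_L = 658.8 Ω; V_out = 28.9 × 658.8/4559 = 4.176 V.
I_L = V_out / R_L = 4.176 / 3.35 kΩ = 1.25 mA.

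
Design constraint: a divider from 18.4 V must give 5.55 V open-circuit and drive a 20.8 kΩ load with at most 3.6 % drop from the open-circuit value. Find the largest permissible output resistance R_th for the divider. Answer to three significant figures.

Loading drop = R_th/(R_th + R_L) ≤ 0.0360, so R_th ≤ R_L · ε/(1−ε) = 20.8 kΩ × 0.0360/0.9640 = 777 Ω.

R_th ≤ 777 Ω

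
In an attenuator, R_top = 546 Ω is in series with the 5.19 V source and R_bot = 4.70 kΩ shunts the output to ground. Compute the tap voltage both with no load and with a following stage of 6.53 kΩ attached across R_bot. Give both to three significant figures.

Open-circuit: V = 5.19 × 4700/(546 + 4700) = 4.65 V.
With the load, R_bot becomes R_bot‖R_L = 2733 Ω, so V = 5.19 × 2733/3279 = 4.33 V.

Unloaded: 4.65 V; loaded: 4.33 V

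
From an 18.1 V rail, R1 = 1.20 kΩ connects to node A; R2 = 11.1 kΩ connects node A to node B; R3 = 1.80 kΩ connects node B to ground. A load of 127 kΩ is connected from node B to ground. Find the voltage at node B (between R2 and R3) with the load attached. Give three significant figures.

V ≈ 2.28 V

At node B, R3 is in parallel with the load: R3‖R_L = 1.775 kΩ.
Below node A the resistance is R2 + (R3‖R_L) = 12.87 kΩ, so V_A = 18.1 × 12.87/14.07 = 16.56 V.
Then V_B = V_A × (R3‖R_L)/(R2 + R3‖R_L) = 16.56 × 1.775/12.87 = 2.28 V.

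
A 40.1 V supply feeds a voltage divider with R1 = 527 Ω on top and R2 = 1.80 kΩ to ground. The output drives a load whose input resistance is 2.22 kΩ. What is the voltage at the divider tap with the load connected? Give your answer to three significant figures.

V_out ≈ 26.2 V

The load sits in parallel with R2: R2‖R_L = (1800 × 2220) / (1800 + 2220) = 994.0 Ω.
V_out = 40.1 × 994.0 / (527 + 994.0) = 40.1 × 994.0/1521 = 26.2 V.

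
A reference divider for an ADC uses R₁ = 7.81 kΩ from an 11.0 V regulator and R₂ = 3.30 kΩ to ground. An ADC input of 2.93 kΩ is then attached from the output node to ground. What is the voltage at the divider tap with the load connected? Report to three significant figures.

V_out ≈ 1.82 V

The load sits in parallel with R₂: R₂‖R_L = (3.30 × 2.93) / (3.30 + 2.93) = 1.552 kΩ.
V_out = 11.0 × 1.552 / (7.81 + 1.552) = 11.0 × 1.552/9.362 = 1.82 V.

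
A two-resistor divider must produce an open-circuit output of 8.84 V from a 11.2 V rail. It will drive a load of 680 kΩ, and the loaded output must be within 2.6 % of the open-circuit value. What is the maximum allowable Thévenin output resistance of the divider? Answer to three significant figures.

Loading drop = R_th/(R_th + R_L) ≤ 0.0260, so R_th ≤ R_L · ε/(1−ε) = 680 kΩ × 0.0260/0.9740 = 18.2 kΩ.
(Any R1, R2 with R2/(R1+R2) = 0.789 and R1‖R2 ≤ 18.2 kΩ will meet the spec.)

R_th ≤ 18.2 kΩ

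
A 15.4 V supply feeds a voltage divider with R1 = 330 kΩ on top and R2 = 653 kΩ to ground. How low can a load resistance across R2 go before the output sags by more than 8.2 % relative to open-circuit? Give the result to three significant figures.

Output resistance R_th = R1‖R2 = (330 × 653)/983.0 = 219.2 kΩ.
The fractional drop is R_th/(R_th + R_L); requiring this ≤ 0.0820 gives R_L ≥ R_th(1/0.0820 − 1) = 219.2 × 11.20 = 2.45 MΩ.

R_L(min) ≈ 2.45 MΩ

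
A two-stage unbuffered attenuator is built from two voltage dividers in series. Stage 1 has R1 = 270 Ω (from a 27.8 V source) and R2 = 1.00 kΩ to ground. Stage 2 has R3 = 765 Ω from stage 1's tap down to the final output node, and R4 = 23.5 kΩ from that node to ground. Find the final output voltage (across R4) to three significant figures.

Stage 2 presents R3+R4 = 24260 Ω as a load on stage 1's tap.
Stage 1's lower leg becomes R2‖(R3+R4) = 960.4 Ω, so V_mid = 27.8 × 960.4/1230 = 21.70 V.
Stage 2 is itself unloaded: V_out = V_mid × R4/(R3+R4) = 21.70 × 23500/24260 = 21.0 V.

V_out ≈ 21.0 V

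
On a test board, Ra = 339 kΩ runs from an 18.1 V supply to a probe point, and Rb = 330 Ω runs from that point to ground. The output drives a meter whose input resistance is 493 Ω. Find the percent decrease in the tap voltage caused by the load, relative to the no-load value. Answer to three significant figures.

Unloaded V = 18.1 × 330/339300 = 0.01760 V.
Loaded: Rb‖R_L = 197.7 Ω, giving V = 18.1 × 197.7/339200 = 0.01055 V.
Drop = (0.01760 − 0.01055) / 0.01760 = 40.1 %.

40.1 %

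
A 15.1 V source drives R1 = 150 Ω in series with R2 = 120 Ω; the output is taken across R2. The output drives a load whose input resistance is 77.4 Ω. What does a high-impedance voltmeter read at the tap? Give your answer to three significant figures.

V_out ≈ 3.61 V

The load sits in parallel with R2: R2‖R_L = (120 × 77.4) / (120 + 77.4) = 47.05 Ω.
V_out = 15.1 × 47.05 / (150 + 47.05) = 15.1 × 47.05/197.1 = 3.61 V.
(Unloaded it would have been 6.71 V.)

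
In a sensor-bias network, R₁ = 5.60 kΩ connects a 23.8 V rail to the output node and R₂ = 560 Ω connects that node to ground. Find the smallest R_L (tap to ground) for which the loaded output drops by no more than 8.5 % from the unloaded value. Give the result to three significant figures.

Output resistance R_th = R₁‖R₂ = (5600 × 560)/6160 = 509.1 Ω.
The fractional drop is R_th/(R_th + R_L); requiring this ≤ 0.0850 gives R_L ≥ R_th(1/0.0850 − 1) = 509.1 × 10.76 = 5.48 kΩ.

R_L(min) ≈ 5.48 kΩ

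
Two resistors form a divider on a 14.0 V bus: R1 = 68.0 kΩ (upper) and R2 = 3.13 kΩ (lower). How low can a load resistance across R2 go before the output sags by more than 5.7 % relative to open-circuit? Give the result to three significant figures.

R_L(min) ≈ 49.5 kΩ

Output resistance R_th = R1‖R2 = (68.0 × 3.13)/71.13 = 2.992 kΩ.
The fractional drop is R_th/(R_th + R_L); requiring this ≤ 0.0570 gives R_L ≥ R_th(1/0.0570 − 1) = 2.992 × 16.54 = 49.5 kΩ.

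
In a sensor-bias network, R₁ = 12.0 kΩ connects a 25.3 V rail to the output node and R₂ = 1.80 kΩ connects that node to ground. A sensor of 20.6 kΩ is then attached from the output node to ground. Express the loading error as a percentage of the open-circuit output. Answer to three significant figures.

7.06 %

The divider's output (Thévenin) resistance is R₁‖R₂ = 1.565 kΩ.
Fractional drop under load = R_th/(R_th + R_L) = 1.565 / (1.565 + 20.6) = 0.07062.
So the output falls by 7.06 %.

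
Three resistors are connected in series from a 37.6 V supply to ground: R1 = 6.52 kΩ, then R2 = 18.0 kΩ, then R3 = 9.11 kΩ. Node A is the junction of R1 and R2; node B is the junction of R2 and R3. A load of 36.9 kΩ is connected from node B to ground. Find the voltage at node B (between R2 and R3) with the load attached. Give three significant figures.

V ≈ 8.63 V

At node B, R3 is in parallel with the load: R3‖R_L = 7.306 kΩ.
Below node A the resistance is R2 + (R3‖R_L) = 25.31 kΩ, so V_A = 37.6 × 25.31/31.83 = 29.90 V.
Then V_B = V_A × (R3‖R_L)/(R2 + R3‖R_L) = 29.90 × 7.306/25.31 = 8.63 V.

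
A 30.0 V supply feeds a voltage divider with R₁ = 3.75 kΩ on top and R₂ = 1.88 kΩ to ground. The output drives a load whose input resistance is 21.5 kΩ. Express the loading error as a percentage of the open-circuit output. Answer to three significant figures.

5.50 %

The divider's output (Thévenin) resistance is R₁‖R₂ = 1.252 kΩ.
Fractional drop under load = R_th/(R_th + R_L) = 1.252 / (1.252 + 21.5) = 0.05504.
So the output falls by 5.50 %.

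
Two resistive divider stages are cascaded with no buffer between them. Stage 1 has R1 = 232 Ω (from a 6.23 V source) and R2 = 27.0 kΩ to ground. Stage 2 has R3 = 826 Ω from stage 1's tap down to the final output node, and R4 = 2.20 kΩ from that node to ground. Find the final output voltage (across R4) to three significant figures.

V_out ≈ 4.17 V

Stage 2 presents R3+R4 = 3026 Ω as a load on stage 1's tap.
Stage 1's lower leg becomes R2‖(R3+R4) = 2721 Ω, so V_mid = 6.23 × 2721/2953 = 5.741 V.
Stage 2 is itself unloaded: V_out = V_mid × R4/(R3+R4) = 5.741 × 2200/3026 = 4.17 V.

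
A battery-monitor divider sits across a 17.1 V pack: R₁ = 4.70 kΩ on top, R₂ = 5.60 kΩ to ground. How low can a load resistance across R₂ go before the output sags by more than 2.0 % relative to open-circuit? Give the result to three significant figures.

R_L(min) ≈ 125 kΩ

Output resistance R_th = R₁‖R₂ = (4.70 × 5.60)/10.30 = 2.555 kΩ.
The fractional drop is R_th/(R_th + R_L); requiring this ≤ 0.0200 gives R_L ≥ R_th(1/0.0200 − 1) = 2.555 × 49.00 = 125 kΩ.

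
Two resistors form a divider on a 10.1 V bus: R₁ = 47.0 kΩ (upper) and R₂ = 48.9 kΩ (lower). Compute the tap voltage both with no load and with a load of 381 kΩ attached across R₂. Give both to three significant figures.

Unloaded: 5.15 V; loaded: 4.85 V

Open-circuit: V = 10.1 × 48.9/(47.0 + 48.9) = 5.15 V.
With the load, R₂ becomes R₂‖R_L = 43.34 kΩ, so V = 10.1 × 43.34/90.34 = 4.85 V.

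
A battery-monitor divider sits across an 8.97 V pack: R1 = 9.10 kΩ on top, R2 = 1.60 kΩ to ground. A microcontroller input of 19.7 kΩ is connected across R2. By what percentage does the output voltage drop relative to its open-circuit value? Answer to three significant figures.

The divider's output (Thévenin) resistance is R1‖R2 = 1.361 kΩ.
Fractional drop under load = R_th/(R_th + R_L) = 1.361 / (1.361 + 19.7) = 0.06461.
So the output falls by 6.46 %.

6.46 %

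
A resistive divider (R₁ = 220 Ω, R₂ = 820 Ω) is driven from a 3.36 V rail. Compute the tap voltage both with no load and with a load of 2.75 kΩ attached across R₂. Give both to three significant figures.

Unloaded: 2.65 V; loaded: 2.49 V

Open-circuit: V = 3.36 × 820/(220 + 820) = 2.65 V.
With the load, R₂ becomes R₂‖R_L = 631.7 Ω, so V = 3.36 × 631.7/851.7 = 2.49 V.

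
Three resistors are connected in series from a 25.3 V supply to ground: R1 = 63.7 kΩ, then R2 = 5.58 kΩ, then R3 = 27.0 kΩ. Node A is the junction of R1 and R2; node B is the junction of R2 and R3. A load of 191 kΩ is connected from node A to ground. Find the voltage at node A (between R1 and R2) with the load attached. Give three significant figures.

Below node A the series string R2+R3 = 32.58 kΩ sits in parallel with the 191 kΩ load: 27.83 kΩ.
V_A = 25.3 × 27.83/(63.7 + 27.83) = 7.69 V.

V ≈ 7.69 V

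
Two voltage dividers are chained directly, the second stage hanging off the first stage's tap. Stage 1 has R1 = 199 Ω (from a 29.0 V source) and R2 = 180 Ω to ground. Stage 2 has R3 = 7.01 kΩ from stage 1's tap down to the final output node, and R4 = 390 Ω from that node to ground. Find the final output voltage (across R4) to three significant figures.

Stage 2 presents R3+R4 = 7400 Ω as a load on stage 1's tap.
Stage 1's lower leg becomes R2‖(R3+R4) = 175.7 Ω, so V_mid = 29.0 × 175.7/374.7 = 13.60 V.
Stage 2 is itself unloaded: V_out = V_mid × R4/(R3+R4) = 13.60 × 390/7400 = 0.717 V.

V_out ≈ 0.717 V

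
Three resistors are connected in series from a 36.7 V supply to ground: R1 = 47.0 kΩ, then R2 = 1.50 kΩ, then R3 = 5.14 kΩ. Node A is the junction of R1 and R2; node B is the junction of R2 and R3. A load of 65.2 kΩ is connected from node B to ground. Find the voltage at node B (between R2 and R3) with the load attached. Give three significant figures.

V ≈ 3.28 V

At node B, R3 is in parallel with the load: R3‖R_L = 4.764 kΩ.
Below node A the resistance is R2 + (R3‖R_L) = 6.264 kΩ, so V_A = 36.7 × 6.264/53.26 = 4.316 V.
Then V_B = V_A × (R3‖R_L)/(R2 + R3‖R_L) = 4.316 × 4.764/6.264 = 3.28 V.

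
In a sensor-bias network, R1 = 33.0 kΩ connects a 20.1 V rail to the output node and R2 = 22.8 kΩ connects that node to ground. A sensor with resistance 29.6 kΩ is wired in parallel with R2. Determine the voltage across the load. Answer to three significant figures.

The load sits in parallel with R2: R2‖R_L = (22.8 × 29.6) / (22.8 + 29.6) = 12.88 kΩ.
V_out = 20.1 × 12.88 / (33.0 + 12.88) = 20.1 × 12.88/45.88 = 5.64 V.

V_out ≈ 5.64 V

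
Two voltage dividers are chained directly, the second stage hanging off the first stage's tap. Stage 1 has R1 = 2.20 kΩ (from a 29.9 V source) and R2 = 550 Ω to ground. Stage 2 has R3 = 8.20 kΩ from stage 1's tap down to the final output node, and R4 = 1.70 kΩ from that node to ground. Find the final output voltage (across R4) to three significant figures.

V_out ≈ 0.983 V

Stage 2 presents R3+R4 = 9900 Ω as a load on stage 1's tap.
Stage 1's lower leg becomes R2‖(R3+R4) = 521.1 Ω, so V_mid = 29.9 × 521.1/2721 = 5.726 V.
Stage 2 is itself unloaded: V_out = V_mid × R4/(R3+R4) = 5.726 × 1700/9900 = 0.983 V.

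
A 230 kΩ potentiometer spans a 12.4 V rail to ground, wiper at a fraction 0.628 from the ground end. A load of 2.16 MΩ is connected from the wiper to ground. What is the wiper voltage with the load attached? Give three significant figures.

V ≈ 7.60 V

The wiper splits the pot into (1−α)R = 85.56 kΩ above and αR = 144.4 kΩ below.
Lower section ‖ load = 135.4 kΩ.
V_wiper = 12.4 × 135.4/(85.56 + 135.4) = 7.60 V.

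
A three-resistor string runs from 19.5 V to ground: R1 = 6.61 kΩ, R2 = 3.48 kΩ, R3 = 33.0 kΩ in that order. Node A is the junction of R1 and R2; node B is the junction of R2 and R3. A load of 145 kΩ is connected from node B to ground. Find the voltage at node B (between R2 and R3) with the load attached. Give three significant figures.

V ≈ 14.2 V

At node B, R3 is in parallel with the load: R3‖R_L = 26.88 kΩ.
Below node A the resistance is R2 + (R3‖R_L) = 30.36 kΩ, so V_A = 19.5 × 30.36/36.97 = 16.01 V.
Then V_B = V_A × (R3‖R_L)/(R2 + R3‖R_L) = 16.01 × 26.88/30.36 = 14.2 V.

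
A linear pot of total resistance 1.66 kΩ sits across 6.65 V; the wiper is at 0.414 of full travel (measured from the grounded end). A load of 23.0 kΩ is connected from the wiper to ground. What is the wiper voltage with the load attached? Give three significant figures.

The wiper splits the pot into (1−α)R = 972.8 Ω above and αR = 687.2 Ω below.
Lower section ‖ load = 667.3 Ω.
V_wiper = 6.65 × 667.3/(972.8 + 667.3) = 2.71 V.

V ≈ 2.71 V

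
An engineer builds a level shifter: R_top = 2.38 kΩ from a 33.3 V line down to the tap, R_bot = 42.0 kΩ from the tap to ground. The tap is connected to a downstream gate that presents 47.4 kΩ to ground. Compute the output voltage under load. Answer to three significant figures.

V_out ≈ 30.1 V

The load sits in parallel with R_bot: R_bot‖R_L = (42.0 × 47.4) / (42.0 + 47.4) = 22.27 kΩ.
V_out = 33.3 × 22.27 / (2.38 + 22.27) = 33.3 × 22.27/24.65 = 30.1 V.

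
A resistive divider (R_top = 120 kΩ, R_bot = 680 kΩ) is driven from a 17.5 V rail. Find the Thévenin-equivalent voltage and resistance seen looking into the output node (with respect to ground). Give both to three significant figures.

V_th = 14.9 V, R_th = 102 kΩ

V_th is the open-circuit tap voltage: 17.5 × 680/(120 + 680) = 14.9 V.
With the supply zeroed, R_top and R_bot appear in parallel from the tap: R_th = R_top‖R_bot = (120 × 680)/800.0 = 102 kΩ.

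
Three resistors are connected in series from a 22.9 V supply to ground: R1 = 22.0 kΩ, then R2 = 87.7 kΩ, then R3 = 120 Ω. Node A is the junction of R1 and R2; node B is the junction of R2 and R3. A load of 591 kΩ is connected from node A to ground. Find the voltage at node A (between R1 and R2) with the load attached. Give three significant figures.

Below node A the series string R2+R3 = 87820 Ω sits in parallel with the 591000 Ω load: 76460 Ω.
V_A = 22.9 × 76460/(22000 + 76460) = 17.8 V.

V ≈ 17.8 V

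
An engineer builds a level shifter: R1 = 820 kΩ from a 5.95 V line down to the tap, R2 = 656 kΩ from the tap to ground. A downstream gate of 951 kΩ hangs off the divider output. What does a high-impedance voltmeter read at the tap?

The load sits in parallel with R2: R2‖R_L = (656 × 951) / (656 + 951) = 388.2 kΩ.
V_out = 5.95 × 388.2 / (820 + 388.2) = 5.95 × 388.2/1208 = 1.91 V.

V_out ≈ 1.91 V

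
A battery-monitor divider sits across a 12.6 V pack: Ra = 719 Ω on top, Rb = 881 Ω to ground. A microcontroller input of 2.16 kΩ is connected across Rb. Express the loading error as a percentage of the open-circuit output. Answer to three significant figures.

15.5 %

The divider's output (Thévenin) resistance is Ra‖Rb = 395.9 Ω.
Fractional drop under load = R_th/(R_th + R_L) = 395.9 / (395.9 + 2160) = 0.1549.
So the output falls by 15.5 %.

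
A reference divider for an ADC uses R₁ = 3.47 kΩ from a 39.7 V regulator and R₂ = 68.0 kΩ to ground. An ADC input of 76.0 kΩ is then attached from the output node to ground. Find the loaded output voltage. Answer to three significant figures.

The load sits in parallel with R₂: R₂‖R_L = (68.0 × 76.0) / (68.0 + 76.0) = 35.89 kΩ.
V_out = 39.7 × 35.89 / (3.47 + 35.89) = 39.7 × 35.89/39.36 = 36.2 V.

V_out ≈ 36.2 V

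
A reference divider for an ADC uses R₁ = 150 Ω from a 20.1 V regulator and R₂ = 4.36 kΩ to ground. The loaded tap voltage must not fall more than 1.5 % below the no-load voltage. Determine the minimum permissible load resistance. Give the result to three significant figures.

R_L(min) ≈ 9.52 kΩ

Output resistance R_th = R₁‖R₂ = (150 × 4360)/4510 = 145.0 Ω.
The fractional drop is R_th/(R_th + R_L); requiring this ≤ 0.0150 gives R_L ≥ R_th(1/0.0150 − 1) = 145.0 × 65.67 = 9.52 kΩ.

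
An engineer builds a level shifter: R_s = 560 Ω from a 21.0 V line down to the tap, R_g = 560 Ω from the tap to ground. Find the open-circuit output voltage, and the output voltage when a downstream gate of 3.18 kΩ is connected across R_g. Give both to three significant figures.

Unloaded: 10.5 V; loaded: 9.65 V

Open-circuit: V = 21.0 × 560/(560 + 560) = 10.5 V.
With the load, R_g becomes R_g‖R_L = 476.1 Ω, so V = 21.0 × 476.1/1036 = 9.65 V.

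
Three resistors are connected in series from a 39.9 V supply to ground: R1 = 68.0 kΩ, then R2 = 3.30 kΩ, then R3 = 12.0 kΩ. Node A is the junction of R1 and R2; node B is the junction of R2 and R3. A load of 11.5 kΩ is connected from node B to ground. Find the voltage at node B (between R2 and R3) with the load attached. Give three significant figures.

V ≈ 3.04 V

At node B, R3 is in parallel with the load: R3‖R_L = 5.872 kΩ.
Below node A the resistance is R2 + (R3‖R_L) = 9.172 kΩ, so V_A = 39.9 × 9.172/77.17 = 4.742 V.
Then V_B = V_A × (R3‖R_L)/(R2 + R3‖R_L) = 4.742 × 5.872/9.172 = 3.04 V.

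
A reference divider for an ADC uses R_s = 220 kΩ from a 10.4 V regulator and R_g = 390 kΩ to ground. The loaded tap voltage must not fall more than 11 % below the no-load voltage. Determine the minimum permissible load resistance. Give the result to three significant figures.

Output resistance R_th = R_s‖R_g = (220 × 390)/610.0 = 140.7 kΩ.
The fractional drop is R_th/(R_th + R_L); requiring this ≤ 0.110 gives R_L ≥ R_th(1/0.110 − 1) = 140.7 × 8.091 = 1.14 MΩ.

R_L(min) ≈ 1.14 MΩ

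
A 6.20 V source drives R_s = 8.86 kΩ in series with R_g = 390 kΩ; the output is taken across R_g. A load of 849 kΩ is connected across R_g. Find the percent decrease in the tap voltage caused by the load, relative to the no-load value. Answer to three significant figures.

1.01 %

The divider's output (Thévenin) resistance is R_s‖R_g = 8.663 kΩ.
Fractional drop under load = R_th/(R_th + R_L) = 8.663 / (8.663 + 849) = 0.01010.
So the output falls by 1.01 %.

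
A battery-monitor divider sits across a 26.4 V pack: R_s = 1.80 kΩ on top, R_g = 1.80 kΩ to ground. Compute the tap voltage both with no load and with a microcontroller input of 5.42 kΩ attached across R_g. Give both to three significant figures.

Unloaded: 13.2 V; loaded: 11.3 V

Open-circuit: V = 26.4 × 1.80/(1.80 + 1.80) = 13.2 V.
With the load, R_g becomes R_g‖R_L = 1.351 kΩ, so V = 26.4 × 1.351/3.151 = 11.3 V.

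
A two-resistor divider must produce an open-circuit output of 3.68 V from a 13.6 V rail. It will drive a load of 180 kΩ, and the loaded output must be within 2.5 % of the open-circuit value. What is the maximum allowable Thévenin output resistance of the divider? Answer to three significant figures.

Loading drop = R_th/(R_th + R_L) ≤ 0.0250, so R_th ≤ R_L · ε/(1−ε) = 180 kΩ × 0.0250/0.9750 = 4.62 kΩ.
(Any R1, R2 with R2/(R1+R2) = 0.271 and R1‖R2 ≤ 4.62 kΩ will meet the spec.)

R_th ≤ 4.62 kΩ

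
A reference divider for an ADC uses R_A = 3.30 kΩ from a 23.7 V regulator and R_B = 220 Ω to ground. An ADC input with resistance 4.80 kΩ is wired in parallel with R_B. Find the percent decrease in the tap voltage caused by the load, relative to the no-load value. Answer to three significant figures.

The divider's output (Thévenin) resistance is R_A‖R_B = 206.2 Ω.
Fractional drop under load = R_th/(R_th + R_L) = 206.2 / (206.2 + 4800) = 0.04120.
So the output falls by 4.12 %.

4.12 %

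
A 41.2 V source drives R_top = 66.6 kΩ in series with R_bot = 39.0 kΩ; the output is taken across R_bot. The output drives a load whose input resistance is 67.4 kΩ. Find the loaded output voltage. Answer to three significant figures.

The load sits in parallel with R_bot: R_bot‖R_L = (39.0 × 67.4) / (39.0 + 67.4) = 24.70 kΩ.
V_out = 41.2 × 24.70 / (66.6 + 24.70) = 41.2 × 24.70/91.30 = 11.1 V.
(Unloaded it would have been 15.2 V.)

V_out ≈ 11.1 V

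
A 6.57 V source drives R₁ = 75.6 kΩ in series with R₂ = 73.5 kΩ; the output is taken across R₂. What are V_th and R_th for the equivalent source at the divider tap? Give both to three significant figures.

V_th is the open-circuit tap voltage: 6.57 × 73.5/(75.6 + 73.5) = 3.24 V.
With the supply zeroed, R₁ and R₂ appear in parallel from the tap: R_th = R₁‖R₂ = (75.6 × 73.5)/149.1 = 37.3 kΩ.

V_th = 3.24 V, R_th = 37.3 kΩ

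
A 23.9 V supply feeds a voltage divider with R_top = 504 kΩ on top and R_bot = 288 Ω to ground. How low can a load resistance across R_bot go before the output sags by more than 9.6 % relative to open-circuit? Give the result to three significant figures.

Output resistance R_th = R_top‖R_bot = (504000 × 288)/504300 = 287.8 Ω.
The fractional drop is R_th/(R_th + R_L); requiring this ≤ 0.0960 gives R_L ≥ R_th(1/0.0960 − 1) = 287.8 × 9.417 = 2.71 kΩ.

R_L(min) ≈ 2.71 kΩ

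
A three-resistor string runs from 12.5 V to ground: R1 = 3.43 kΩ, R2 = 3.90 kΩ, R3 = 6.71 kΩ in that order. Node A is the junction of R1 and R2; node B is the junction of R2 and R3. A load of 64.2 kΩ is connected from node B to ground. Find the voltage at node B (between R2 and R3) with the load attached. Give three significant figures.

V ≈ 5.66 V

At node B, R3 is in parallel with the load: R3‖R_L = 6.075 kΩ.
Below node A the resistance is R2 + (R3‖R_L) = 9.975 kΩ, so V_A = 12.5 × 9.975/13.41 = 9.302 V.
Then V_B = V_A × (R3‖R_L)/(R2 + R3‖R_L) = 9.302 × 6.075/9.975 = 5.66 V.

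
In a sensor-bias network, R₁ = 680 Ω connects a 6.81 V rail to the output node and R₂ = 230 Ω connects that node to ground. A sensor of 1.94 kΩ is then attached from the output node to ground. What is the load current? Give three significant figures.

I_L ≈ 0.815 mA

R₂‖R_L = 205.6 Ω; V_out = 6.81 × 205.6/885.6 = 1.581 V.
I_L = V_out / R_L = 1.581 / 1.94 kΩ = 0.815 mA.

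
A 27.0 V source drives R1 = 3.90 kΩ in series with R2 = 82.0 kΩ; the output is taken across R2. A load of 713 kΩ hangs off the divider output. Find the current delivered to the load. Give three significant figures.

R2‖R_L = 73.54 kΩ; V_out = 27.0 × 73.54/77.44 = 25.64 V.
I_L = V_out / R_L = 25.64 / 713 kΩ = 0.0360 mA.

I_L ≈ 0.0360 mA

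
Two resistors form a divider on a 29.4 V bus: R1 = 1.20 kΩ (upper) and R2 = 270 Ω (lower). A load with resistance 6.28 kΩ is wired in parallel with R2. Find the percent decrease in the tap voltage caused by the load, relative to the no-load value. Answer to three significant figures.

3.39 %

The divider's output (Thévenin) resistance is R1‖R2 = 220.4 Ω.
Fractional drop under load = R_th/(R_th + R_L) = 220.4 / (220.4 + 6280) = 0.03391.
So the output falls by 3.39 %.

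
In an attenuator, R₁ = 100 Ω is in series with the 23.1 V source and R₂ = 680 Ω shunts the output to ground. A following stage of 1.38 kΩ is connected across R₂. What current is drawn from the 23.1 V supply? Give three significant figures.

R₂‖R_L = 455.5 Ω, so the source sees R₁ + R₂‖R_L = 555.5 Ω.
I = 23.1 V / 555.5 Ω = 41.6 mA.

I ≈ 41.6 mA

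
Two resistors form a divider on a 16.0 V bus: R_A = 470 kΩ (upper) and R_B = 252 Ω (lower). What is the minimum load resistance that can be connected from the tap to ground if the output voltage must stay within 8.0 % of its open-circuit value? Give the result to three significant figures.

R_L(min) ≈ 2.90 kΩ

Output resistance R_th = R_A‖R_B = (470000 × 252)/470300 = 251.9 Ω.
The fractional drop is R_th/(R_th + R_L); requiring this ≤ 0.0800 gives R_L ≥ R_th(1/0.0800 − 1) = 251.9 × 11.50 = 2.90 kΩ.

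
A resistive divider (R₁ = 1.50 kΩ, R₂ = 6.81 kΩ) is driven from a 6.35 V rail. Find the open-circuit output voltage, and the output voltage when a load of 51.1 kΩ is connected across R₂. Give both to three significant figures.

Unloaded: 5.20 V; loaded: 5.08 V

Open-circuit: V = 6.35 × 6.81/(1.50 + 6.81) = 5.20 V.
With the load, R₂ becomes R₂‖R_L = 6.009 kΩ, so V = 6.35 × 6.009/7.509 = 5.08 V.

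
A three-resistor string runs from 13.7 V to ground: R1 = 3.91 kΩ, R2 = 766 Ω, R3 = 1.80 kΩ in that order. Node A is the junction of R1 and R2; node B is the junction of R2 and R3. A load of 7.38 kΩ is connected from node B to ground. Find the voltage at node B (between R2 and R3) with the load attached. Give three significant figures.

At node B, R3 is in parallel with the load: R3‖R_L = 1447 Ω.
Below node A the resistance is R2 + (R3‖R_L) = 2213 Ω, so V_A = 13.7 × 2213/6123 = 4.952 V.
Then V_B = V_A × (R3‖R_L)/(R2 + R3‖R_L) = 4.952 × 1447/2213 = 3.24 V.

V ≈ 3.24 V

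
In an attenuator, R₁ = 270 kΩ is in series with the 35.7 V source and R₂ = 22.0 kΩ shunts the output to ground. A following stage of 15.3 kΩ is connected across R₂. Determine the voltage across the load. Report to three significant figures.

The load sits in parallel with R₂: R₂‖R_L = (22.0 × 15.3) / (22.0 + 15.3) = 9.024 kΩ.
V_out = 35.7 × 9.024 / (270 + 9.024) = 35.7 × 9.024/279.0 = 1.15 V.

V_out ≈ 1.15 V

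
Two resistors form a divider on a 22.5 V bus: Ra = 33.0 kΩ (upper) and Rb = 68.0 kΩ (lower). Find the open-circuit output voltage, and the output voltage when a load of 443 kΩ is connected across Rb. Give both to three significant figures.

Unloaded: 15.1 V; loaded: 14.4 V

Open-circuit: V = 22.5 × 68.0/(33.0 + 68.0) = 15.1 V.
With the load, Rb becomes Rb‖R_L = 58.95 kΩ, so V = 22.5 × 58.95/91.95 = 14.4 V.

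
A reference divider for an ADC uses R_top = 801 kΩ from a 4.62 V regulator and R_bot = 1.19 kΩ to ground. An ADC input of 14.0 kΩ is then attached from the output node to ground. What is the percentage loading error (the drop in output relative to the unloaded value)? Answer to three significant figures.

7.82 %

The divider's output (Thévenin) resistance is R_top‖R_bot = 1.188 kΩ.
Fractional drop under load = R_th/(R_th + R_L) = 1.188 / (1.188 + 14.0) = 0.07823.
So the output falls by 7.82 %.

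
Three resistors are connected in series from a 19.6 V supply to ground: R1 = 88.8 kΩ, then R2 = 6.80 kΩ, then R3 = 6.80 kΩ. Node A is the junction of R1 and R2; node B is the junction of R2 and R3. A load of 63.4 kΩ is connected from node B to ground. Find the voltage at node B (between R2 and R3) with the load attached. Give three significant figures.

At node B, R3 is in parallel with the load: R3‖R_L = 6.141 kΩ.
Below node A the resistance is R2 + (R3‖R_L) = 12.94 kΩ, so V_A = 19.6 × 12.94/101.7 = 2.493 V.
Then V_B = V_A × (R3‖R_L)/(R2 + R3‖R_L) = 2.493 × 6.141/12.94 = 1.18 V.

V ≈ 1.18 V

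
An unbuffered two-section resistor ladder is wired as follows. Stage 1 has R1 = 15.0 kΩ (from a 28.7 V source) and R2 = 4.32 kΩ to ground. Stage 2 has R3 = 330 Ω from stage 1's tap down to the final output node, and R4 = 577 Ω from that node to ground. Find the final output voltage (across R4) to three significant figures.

Stage 2 presents R3+R4 = 907.0 Ω as a load on stage 1's tap.
Stage 1's lower leg becomes R2‖(R3+R4) = 749.6 Ω, so V_mid = 28.7 × 749.6/15750 = 1.366 V.
Stage 2 is itself unloaded: V_out = V_mid × R4/(R3+R4) = 1.366 × 577/907.0 = 0.869 V.

V_out ≈ 0.869 V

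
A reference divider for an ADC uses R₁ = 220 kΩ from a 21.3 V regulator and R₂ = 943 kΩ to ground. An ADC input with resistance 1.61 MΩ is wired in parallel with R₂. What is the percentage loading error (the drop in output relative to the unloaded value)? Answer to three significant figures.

Unloaded V = 21.3 × 943/1163 = 17.271 V.
Loaded: R₂‖R_L = 594.7 kΩ, giving V = 21.3 × 594.7/814.7 = 15.548 V.
Drop = (17.271 − 15.548) / 17.271 = 9.97 %.

9.97 %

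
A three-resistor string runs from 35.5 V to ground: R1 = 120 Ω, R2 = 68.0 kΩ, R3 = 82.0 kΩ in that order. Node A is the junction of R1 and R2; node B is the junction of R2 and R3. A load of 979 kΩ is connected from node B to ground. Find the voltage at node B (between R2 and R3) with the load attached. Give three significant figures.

At node B, R3 is in parallel with the load: R3‖R_L = 75660 Ω.
Below node A the resistance is R2 + (R3‖R_L) = 143700 Ω, so V_A = 35.5 × 143700/143800 = 35.47 V.
Then V_B = V_A × (R3‖R_L)/(R2 + R3‖R_L) = 35.47 × 75660/143700 = 18.7 V.

V ≈ 18.7 V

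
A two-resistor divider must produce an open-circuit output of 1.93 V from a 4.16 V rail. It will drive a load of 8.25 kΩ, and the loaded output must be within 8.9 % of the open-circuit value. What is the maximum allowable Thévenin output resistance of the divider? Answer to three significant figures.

Loading drop = R_th/(R_th + R_L) ≤ 0.0890, so R_th ≤ R_L · ε/(1−ε) = 8.25 kΩ × 0.0890/0.9110 = 806 Ω.
(Any R1, R2 with R2/(R1+R2) = 0.464 and R1‖R2 ≤ 806 Ω will meet the spec.)

R_th ≤ 806 Ω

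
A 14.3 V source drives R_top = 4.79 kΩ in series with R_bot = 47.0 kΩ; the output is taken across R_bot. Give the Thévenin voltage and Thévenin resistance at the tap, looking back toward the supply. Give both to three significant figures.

V_th is the open-circuit tap voltage: 14.3 × 47.0/(4.79 + 47.0) = 13.0 V.
With the supply zeroed, R_top and R_bot appear in parallel from the tap: R_th = R_top‖R_bot = (4.79 × 47.0)/51.79 = 4.35 kΩ.

V_th = 13.0 V, R_th = 4.35 kΩ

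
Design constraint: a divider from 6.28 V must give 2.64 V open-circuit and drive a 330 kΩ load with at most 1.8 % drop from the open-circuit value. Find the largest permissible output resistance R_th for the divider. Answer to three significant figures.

R_th ≤ 6.05 kΩ

Loading drop = R_th/(R_th + R_L) ≤ 0.0180, so R_th ≤ R_L · ε/(1−ε) = 330 kΩ × 0.0180/0.9820 = 6.05 kΩ.
(Any R1, R2 with R2/(R1+R2) = 0.420 and R1‖R2 ≤ 6.05 kΩ will meet the spec.)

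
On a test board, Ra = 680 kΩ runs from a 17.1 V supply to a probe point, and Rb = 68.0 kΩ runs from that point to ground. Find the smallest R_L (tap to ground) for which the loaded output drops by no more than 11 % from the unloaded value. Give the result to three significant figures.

Output resistance R_th = Ra‖Rb = (680 × 68.0)/748.0 = 61.82 kΩ.
The fractional drop is R_th/(R_th + R_L); requiring this ≤ 0.110 gives R_L ≥ R_th(1/0.110 − 1) = 61.82 × 8.091 = 500 kΩ.

R_L(min) ≈ 500 kΩ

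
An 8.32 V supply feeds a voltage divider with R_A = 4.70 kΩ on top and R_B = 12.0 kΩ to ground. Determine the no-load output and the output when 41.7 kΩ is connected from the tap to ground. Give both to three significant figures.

Unloaded: 5.98 V; loaded: 5.53 V

Open-circuit: V = 8.32 × 12.0/(4.70 + 12.0) = 5.98 V.
With the load, R_B becomes R_B‖R_L = 9.318 kΩ, so V = 8.32 × 9.318/14.02 = 5.53 V.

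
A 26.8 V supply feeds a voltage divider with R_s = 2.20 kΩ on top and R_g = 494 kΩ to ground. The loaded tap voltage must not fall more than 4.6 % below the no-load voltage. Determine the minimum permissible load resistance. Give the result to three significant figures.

R_L(min) ≈ 45.4 kΩ

Output resistance R_th = R_s‖R_g = (2.20 × 494)/496.2 = 2.190 kΩ.
The fractional drop is R_th/(R_th + R_L); requiring this ≤ 0.0460 gives R_L ≥ R_th(1/0.0460 − 1) = 2.190 × 20.74 = 45.4 kΩ.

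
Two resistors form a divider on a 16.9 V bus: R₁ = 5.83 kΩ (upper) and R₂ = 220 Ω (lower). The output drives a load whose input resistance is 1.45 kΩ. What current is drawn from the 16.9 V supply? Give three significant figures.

R₂‖R_L = 191.0 Ω, so the source sees R₁ + R₂‖R_L = 6021 Ω.
I = 16.9 V / 6021 Ω = 2.81 mA.

I ≈ 2.81 mA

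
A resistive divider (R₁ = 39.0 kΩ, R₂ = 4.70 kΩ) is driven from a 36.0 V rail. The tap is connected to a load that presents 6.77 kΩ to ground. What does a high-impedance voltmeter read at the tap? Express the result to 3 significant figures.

The load sits in parallel with R₂: R₂‖R_L = (4.70 × 6.77) / (4.70 + 6.77) = 2.774 kΩ.
V_out = 36.0 × 2.774 / (39.0 + 2.774) = 36.0 × 2.774/41.77 = 2.39 V.
(Unloaded it would have been 3.87 V.)

V_out ≈ 2.39 V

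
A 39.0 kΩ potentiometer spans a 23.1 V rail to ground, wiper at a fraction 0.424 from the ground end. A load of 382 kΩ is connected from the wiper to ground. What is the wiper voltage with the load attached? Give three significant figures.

V ≈ 9.56 V

The wiper splits the pot into (1−α)R = 22.46 kΩ above and αR = 16.54 kΩ below.
Lower section ‖ load = 15.85 kΩ.
V_wiper = 23.1 × 15.85/(22.46 + 15.85) = 9.56 V.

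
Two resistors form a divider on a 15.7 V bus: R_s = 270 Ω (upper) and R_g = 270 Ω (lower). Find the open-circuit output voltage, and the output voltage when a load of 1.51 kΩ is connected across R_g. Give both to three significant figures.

Unloaded: 7.85 V; loaded: 7.21 V

Open-circuit: V = 15.7 × 270/(270 + 270) = 7.85 V.
With the load, R_g becomes R_g‖R_L = 229.0 Ω, so V = 15.7 × 229.0/499.0 = 7.21 V.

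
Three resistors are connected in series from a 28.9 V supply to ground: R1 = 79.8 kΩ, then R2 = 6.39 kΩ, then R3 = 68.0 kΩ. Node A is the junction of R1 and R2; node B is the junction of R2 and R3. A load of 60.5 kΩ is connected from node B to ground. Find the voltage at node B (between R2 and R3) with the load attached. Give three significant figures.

At node B, R3 is in parallel with the load: R3‖R_L = 32.02 kΩ.
Below node A the resistance is R2 + (R3‖R_L) = 38.41 kΩ, so V_A = 28.9 × 38.41/118.2 = 9.390 V.
Then V_B = V_A × (R3‖R_L)/(R2 + R3‖R_L) = 9.390 × 32.02/38.41 = 7.83 V.

V ≈ 7.83 V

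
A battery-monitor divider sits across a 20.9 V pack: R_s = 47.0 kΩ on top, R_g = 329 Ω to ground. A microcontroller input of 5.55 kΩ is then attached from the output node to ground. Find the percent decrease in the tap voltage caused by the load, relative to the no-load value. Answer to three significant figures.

5.56 %

The divider's output (Thévenin) resistance is R_s‖R_g = 326.7 Ω.
Fractional drop under load = R_th/(R_th + R_L) = 326.7 / (326.7 + 5550) = 0.05559.
So the output falls by 5.56 %.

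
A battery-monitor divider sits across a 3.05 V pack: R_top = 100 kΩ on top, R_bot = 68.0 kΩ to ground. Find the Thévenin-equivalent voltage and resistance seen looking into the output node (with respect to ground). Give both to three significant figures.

V_th is the open-circuit tap voltage: 3.05 × 68.0/(100 + 68.0) = 1.23 V.
With the supply zeroed, R_top and R_bot appear in parallel from the tap: R_th = R_top‖R_bot = (100 × 68.0)/168.0 = 40.5 kΩ.

V_th = 1.23 V, R_th = 40.5 kΩ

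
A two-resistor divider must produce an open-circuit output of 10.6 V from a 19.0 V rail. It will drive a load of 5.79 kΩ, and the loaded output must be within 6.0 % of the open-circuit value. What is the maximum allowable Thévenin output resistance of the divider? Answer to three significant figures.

R_th ≤ 370 Ω

Loading drop = R_th/(R_th + R_L) ≤ 0.0600, so R_th ≤ R_L · ε/(1−ε) = 5.79 kΩ × 0.0600/0.9400 = 370 Ω.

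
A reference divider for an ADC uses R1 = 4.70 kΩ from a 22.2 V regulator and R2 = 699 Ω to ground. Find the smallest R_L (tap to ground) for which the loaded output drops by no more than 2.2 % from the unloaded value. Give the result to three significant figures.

Output resistance R_th = R1‖R2 = (4700 × 699)/5399 = 608.5 Ω.
The fractional drop is R_th/(R_th + R_L); requiring this ≤ 0.0220 gives R_L ≥ R_th(1/0.0220 − 1) = 608.5 × 44.45 = 27.1 kΩ.

R_L(min) ≈ 27.1 kΩ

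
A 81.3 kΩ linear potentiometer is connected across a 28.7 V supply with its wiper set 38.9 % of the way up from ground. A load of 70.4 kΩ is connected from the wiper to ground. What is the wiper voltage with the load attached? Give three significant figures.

The wiper splits the pot into (1−α)R = 49.67 kΩ above and αR = 31.63 kΩ below.
Lower section ‖ load = 21.82 kΩ.
V_wiper = 28.7 × 21.82/(49.67 + 21.82) = 8.76 V.

V ≈ 8.76 V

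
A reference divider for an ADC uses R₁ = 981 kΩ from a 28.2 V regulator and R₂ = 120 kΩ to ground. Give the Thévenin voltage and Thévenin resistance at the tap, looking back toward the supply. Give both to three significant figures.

V_th = 3.07 V, R_th = 107 kΩ

V_th is the open-circuit tap voltage: 28.2 × 120/(981 + 120) = 3.07 V.
With the supply zeroed, R₁ and R₂ appear in parallel from the tap: R_th = R₁‖R₂ = (981 × 120)/1101 = 107 kΩ.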